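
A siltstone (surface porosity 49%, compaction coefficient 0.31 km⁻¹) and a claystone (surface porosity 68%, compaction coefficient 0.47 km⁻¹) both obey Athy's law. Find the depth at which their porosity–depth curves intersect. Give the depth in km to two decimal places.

Set n₀ₐ e^(−βₐd) = n₀ᵦ e^(−βᵦd) ⇒ ln(n₀ₐ/n₀ᵦ) = (βₐ − βᵦ)·d
d = ln(0.49/0.68) / (0.31 − 0.47) = -0.3277 / -0.16 = 2.048 km

2.05 km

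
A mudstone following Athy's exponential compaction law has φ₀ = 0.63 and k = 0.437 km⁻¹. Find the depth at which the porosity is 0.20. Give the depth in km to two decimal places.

2.63 km

Invert Athy's law: Z = ln(φ₀/φ) / k
Z = ln(0.63/0.2) / 0.437 = ln(3.15) / 0.437 = 1.1474 / 0.437 = 2.626 km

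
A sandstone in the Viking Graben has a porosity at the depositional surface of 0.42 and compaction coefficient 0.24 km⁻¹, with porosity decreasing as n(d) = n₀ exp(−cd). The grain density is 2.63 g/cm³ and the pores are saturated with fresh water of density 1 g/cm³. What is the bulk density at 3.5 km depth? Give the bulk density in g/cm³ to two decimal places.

2.33 g/cm³

Porosity at depth: n = 0.42·exp(−0.24×3.5) = 0.42×0.4317 = 0.1813
Bulk density: ρ_b = (1−n)ρ_g + n·ρ_f = 0.8187×2.63 + 0.1813×1
       = 2.153 + 0.181 = 2.334 g/cm³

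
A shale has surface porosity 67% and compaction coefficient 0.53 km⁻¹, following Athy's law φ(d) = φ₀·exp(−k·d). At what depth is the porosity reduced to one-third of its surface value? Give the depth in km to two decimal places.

2.07 km

φ/φ₀ = 1/3 ⇒ exp(−k·d) = 1/3 ⇒ d = ln(3) / k
d = 1.0986 / 0.53 = 2.073 km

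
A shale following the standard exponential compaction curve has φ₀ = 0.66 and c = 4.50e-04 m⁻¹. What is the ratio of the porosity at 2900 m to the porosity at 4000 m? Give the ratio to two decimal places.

1.64

Working in km (1 km = 1000 m; c in km⁻¹ = c in m⁻¹ × 1000):
φ(d₁)/φ(d₂) = e^(−c·d₁)/e^(−c·d₂) = e^{c(d₂−d₁)}
= exp(0.45 × 1.1) = exp(0.495) = 1.6405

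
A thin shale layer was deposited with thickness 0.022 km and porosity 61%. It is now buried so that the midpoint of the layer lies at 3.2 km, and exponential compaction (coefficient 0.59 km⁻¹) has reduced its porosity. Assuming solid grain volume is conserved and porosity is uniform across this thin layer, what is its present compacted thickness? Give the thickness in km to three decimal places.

0.009 km

Porosity at 3.2 km: phi = 0.61·exp(−0.59×3.2) = 0.0923
Solid-volume conservation: h(1−phi) = h₀(1−phi₀) ⇒ h = h₀·(1−phi₀)/(1−phi)
h = 0.022 × (1 − 0.61)/(1 − 0.0923) = 0.022 × 0.4297 = 0.0095 km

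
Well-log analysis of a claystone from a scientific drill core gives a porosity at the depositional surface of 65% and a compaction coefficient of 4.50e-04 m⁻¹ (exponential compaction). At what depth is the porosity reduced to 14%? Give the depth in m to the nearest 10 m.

Working in km (1 km = 1000 m; c in km⁻¹ = c in m⁻¹ × 1000):
Invert Athy's law: d = ln(phi₀/phi) / c
d = ln(0.65/0.14) / 0.45 = ln(4.643) / 0.45 = 1.5353 / 0.45 = 3.412 km

3410 m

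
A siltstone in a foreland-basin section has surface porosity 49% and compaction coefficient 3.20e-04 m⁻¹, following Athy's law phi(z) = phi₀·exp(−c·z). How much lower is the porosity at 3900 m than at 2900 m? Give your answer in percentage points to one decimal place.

Working in km (1 km = 1000 m; c in km⁻¹ = c in m⁻¹ × 1000):
phi(2.9) = 0.49·e^(−0.32×2.9) = 0.1937
phi(3.9) = 0.49·e^(−0.32×3.9) = 0.1407
Δphi = 0.1937 − 0.1407 = 0.0530

5.3 percentage points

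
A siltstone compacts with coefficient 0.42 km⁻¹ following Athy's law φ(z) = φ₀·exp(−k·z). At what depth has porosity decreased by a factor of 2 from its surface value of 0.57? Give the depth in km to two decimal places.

φ/φ₀ = 1/2 ⇒ exp(−k·z) = 1/2 ⇒ z = ln(2) / k
z = 0.6931 / 0.42 = 1.650 km

1.65 km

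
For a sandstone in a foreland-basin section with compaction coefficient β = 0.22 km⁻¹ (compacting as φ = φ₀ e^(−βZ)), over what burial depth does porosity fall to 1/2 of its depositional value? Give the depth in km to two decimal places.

3.15 km

φ/φ₀ = 1/2 ⇒ exp(−β·Z) = 1/2 ⇒ Z = ln(2) / β
Z = 0.6931 / 0.22 = 3.151 km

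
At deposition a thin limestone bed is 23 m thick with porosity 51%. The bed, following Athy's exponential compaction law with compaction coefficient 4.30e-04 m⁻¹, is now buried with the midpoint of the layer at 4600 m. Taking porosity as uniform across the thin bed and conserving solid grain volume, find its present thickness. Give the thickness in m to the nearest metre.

Working in km (1 km = 1000 m; β in km⁻¹ = β in m⁻¹ × 1000):
Porosity at 4.6 km: φ = 0.51·exp(−0.43×4.6) = 0.0706
Solid-volume conservation: h(1−φ) = h₀(1−φ₀) ⇒ h = h₀·(1−φ₀)/(1−φ)
h = 0.023 × (1 − 0.51)/(1 − 0.0706) = 0.023 × 0.5272 = 0.0121 km

12 m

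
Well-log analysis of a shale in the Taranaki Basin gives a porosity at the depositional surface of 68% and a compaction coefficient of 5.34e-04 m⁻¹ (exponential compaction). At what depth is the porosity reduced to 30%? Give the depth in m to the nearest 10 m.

1530 m

Working in km (1 km = 1000 m; β in km⁻¹ = β in m⁻¹ × 1000):
Invert Athy's law: z = ln(phi₀/phi) / β
z = ln(0.68/0.3) / 0.534 = ln(2.267) / 0.534 = 0.8183 / 0.534 = 1.532 km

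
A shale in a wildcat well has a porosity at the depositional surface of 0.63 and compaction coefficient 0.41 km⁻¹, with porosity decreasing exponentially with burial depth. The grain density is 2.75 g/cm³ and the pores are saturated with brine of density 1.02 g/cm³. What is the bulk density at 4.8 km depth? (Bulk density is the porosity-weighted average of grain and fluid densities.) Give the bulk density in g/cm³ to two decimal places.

2.60 g/cm³

Porosity at depth: φ = 0.63·exp(−0.41×4.8) = 0.63×0.1397 = 0.0880
Bulk density: ρ_b = (1−φ)ρ_g + φ·ρ_f = 0.9120×2.75 + 0.0880×1.02
       = 2.508 + 0.090 = 2.598 g/cm³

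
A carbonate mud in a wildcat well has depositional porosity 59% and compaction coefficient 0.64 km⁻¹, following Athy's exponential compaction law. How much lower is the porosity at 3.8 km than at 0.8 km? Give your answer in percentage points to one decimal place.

30.2 percentage points

phi(0.8) = 0.59·e^(−0.64×0.8) = 0.3536
phi(3.8) = 0.59·e^(−0.64×3.8) = 0.0518
Δphi = 0.3536 − 0.0518 = 0.3017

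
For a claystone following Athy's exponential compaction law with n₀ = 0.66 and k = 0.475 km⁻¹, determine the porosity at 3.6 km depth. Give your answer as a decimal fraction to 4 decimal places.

0.1194

n = n₀·exp(−k·d) = 0.66 × exp(−0.475 × 3.6) = 0.66 × exp(−1.71)
  = 0.66 × 0.1809 = 0.1194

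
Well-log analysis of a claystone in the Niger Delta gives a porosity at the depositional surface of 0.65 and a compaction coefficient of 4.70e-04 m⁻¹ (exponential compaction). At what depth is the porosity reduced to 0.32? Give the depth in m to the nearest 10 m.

Working in km (1 km = 1000 m; c in km⁻¹ = c in m⁻¹ × 1000):
Invert Athy's law: Z = ln(n₀/n) / c
Z = ln(0.65/0.32) / 0.47 = ln(2.031) / 0.47 = 0.7087 / 0.47 = 1.508 km

1510 m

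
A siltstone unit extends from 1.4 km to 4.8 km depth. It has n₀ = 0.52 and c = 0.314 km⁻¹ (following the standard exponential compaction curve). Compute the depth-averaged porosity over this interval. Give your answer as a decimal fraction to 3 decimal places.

⟨n⟩ = (1/(d₂−d₁)) ∫ n₀ e^(−cd) dd = n₀·(e^(−c·d₁) − e^(−c·d₂)) / (c·(d₂−d₁))
e^(−0.314×1.4) = 0.6443; e^(−0.314×4.8) = 0.2215
⟨n⟩ = 0.52 × (0.6443 − 0.2215) / (0.314 × 3.4) = 0.52 × 0.3960 = 0.2059

0.206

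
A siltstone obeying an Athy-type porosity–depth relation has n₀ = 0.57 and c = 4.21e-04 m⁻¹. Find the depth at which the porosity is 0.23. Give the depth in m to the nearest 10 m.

2160 m

Working in km (1 km = 1000 m; c in km⁻¹ = c in m⁻¹ × 1000):
Invert Athy's law: Z = ln(n₀/n) / c
Z = ln(0.57/0.23) / 0.421 = ln(2.478) / 0.421 = 0.9076 / 0.421 = 2.156 km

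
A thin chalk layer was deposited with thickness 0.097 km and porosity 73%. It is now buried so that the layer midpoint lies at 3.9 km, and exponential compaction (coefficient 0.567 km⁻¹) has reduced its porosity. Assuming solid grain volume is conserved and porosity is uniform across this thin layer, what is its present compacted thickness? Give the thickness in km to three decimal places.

0.028 km

Porosity at 3.9 km: n = 0.73·exp(−0.567×3.9) = 0.0800
Solid-volume conservation: h(1−n) = h₀(1−n₀) ⇒ h = h₀·(1−n₀)/(1−n)
h = 0.097 × (1 − 0.73)/(1 − 0.0800) = 0.097 × 0.2935 = 0.0285 km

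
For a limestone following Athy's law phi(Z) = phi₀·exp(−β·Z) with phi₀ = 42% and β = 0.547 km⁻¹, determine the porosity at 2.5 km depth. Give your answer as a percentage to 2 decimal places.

10.70%

phi = phi₀·exp(−β·Z) = 0.42 × exp(−0.547 × 2.5) = 0.42 × exp(−1.368)
  = 0.42 × 0.2547 = 0.1070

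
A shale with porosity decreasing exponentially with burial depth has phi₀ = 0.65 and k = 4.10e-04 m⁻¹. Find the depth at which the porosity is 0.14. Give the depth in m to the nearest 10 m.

3740 m

Working in km (1 km = 1000 m; k in km⁻¹ = k in m⁻¹ × 1000):
Invert Athy's law: Z = ln(phi₀/phi) / k
Z = ln(0.65/0.14) / 0.41 = ln(4.643) / 0.41 = 1.5353 / 0.41 = 3.745 km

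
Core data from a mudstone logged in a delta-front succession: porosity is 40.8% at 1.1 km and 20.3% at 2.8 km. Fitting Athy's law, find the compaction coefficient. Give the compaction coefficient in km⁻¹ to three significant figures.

Athy: phi(z) = phi₀ e^(−βz) ⇒ phi₁/phi₂ = e^{β(z₂−z₁)} ⇒ β = ln(phi₁/phi₂)/(z₂−z₁)
β = ln(0.408/0.203) / (2.8 − 1.1) = ln(2.01) / 1.7 = 0.6981 / 1.7 = 0.4106 km⁻¹

0.411 km⁻¹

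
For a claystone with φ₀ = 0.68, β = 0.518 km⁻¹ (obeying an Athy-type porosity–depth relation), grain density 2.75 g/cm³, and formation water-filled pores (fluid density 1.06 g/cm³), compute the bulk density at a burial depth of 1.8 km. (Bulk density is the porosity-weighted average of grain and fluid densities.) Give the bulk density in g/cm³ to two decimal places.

Porosity at depth: φ = 0.68·exp(−0.518×1.8) = 0.68×0.3936 = 0.2677
Bulk density: ρ_b = (1−φ)ρ_g + φ·ρ_f = 0.7323×2.75 + 0.2677×1.06
       = 2.014 + 0.284 = 2.298 g/cm³

2.30 g/cm³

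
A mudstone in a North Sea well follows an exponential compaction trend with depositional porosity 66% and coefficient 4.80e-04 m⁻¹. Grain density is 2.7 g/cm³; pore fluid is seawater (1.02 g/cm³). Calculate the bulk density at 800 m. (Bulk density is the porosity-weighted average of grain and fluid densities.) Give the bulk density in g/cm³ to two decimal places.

Working in km (1 km = 1000 m; β in km⁻¹ = β in m⁻¹ × 1000):
Porosity at depth: phi = 0.66·exp(−0.48×0.8) = 0.66×0.6811 = 0.4495
Bulk density: ρ_b = (1−phi)ρ_g + phi·ρ_f = 0.5505×2.7 + 0.4495×1.02
       = 1.486 + 0.459 = 1.945 g/cm³

1.94 g/cm³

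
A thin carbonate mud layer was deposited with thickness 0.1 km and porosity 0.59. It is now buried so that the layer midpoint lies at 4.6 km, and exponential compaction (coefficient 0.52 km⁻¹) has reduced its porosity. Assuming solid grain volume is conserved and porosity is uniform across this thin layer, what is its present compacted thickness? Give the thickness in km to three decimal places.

0.043 km

Porosity at 4.6 km: phi = 0.59·exp(−0.52×4.6) = 0.0540
Solid-volume conservation: h(1−phi) = h₀(1−phi₀) ⇒ h = h₀·(1−phi₀)/(1−phi)
h = 0.1 × (1 − 0.59)/(1 − 0.0540) = 0.1 × 0.4334 = 0.0433 km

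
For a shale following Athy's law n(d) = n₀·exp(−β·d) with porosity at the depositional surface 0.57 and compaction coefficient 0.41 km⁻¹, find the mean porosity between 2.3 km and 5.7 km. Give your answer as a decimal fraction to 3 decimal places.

⟨n⟩ = (1/(d₂−d₁)) ∫ n₀ e^(−βd) dd = n₀·(e^(−β·d₁) − e^(−β·d₂)) / (β·(d₂−d₁))
e^(−0.41×2.3) = 0.3895; e^(−0.41×5.7) = 0.0966
⟨n⟩ = 0.57 × (0.3895 − 0.0966) / (0.41 × 3.4) = 0.57 × 0.2101 = 0.1197

0.120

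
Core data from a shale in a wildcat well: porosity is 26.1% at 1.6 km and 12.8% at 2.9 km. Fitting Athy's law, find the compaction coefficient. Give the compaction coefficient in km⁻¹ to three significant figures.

Athy: n(Z) = n₀ e^(−cZ) ⇒ n₁/n₂ = e^{c(Z₂−Z₁)} ⇒ c = ln(n₁/n₂)/(Z₂−Z₁)
c = ln(0.261/0.128) / (2.9 − 1.6) = ln(2.039) / 1.3 = 0.7125 / 1.3 = 0.5481 km⁻¹

0.548 km⁻¹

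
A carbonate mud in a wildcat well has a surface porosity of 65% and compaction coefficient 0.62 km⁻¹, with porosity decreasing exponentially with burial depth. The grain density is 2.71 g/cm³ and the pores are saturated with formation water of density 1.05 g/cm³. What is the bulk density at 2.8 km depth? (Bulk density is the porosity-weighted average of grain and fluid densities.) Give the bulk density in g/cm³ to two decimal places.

2.52 g/cm³

Porosity at depth: phi = 0.65·exp(−0.62×2.8) = 0.65×0.1762 = 0.1145
Bulk density: ρ_b = (1−phi)ρ_g + phi·ρ_f = 0.8855×2.71 + 0.1145×1.05
       = 2.400 + 0.120 = 2.520 g/cm³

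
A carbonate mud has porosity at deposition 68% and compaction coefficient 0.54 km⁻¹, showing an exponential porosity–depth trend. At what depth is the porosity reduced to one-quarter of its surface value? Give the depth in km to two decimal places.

n/n₀ = 1/4 ⇒ exp(−β·Z) = 1/4 ⇒ Z = ln(4) / β
Z = 1.3863 / 0.54 = 2.567 km

2.57 km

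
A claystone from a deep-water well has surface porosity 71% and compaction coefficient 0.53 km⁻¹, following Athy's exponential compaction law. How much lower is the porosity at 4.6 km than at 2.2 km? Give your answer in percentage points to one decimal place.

15.9 percentage points

phi(2.2) = 0.71·e^(−0.53×2.2) = 0.2212
phi(4.6) = 0.71·e^(−0.53×4.6) = 0.0620
Δphi = 0.2212 − 0.0620 = 0.1592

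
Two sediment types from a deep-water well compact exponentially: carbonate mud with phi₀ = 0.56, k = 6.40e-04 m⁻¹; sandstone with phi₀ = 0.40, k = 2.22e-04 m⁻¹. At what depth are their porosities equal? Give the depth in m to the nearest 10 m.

800 m

Working in km (1 km = 1000 m; k in km⁻¹ = k in m⁻¹ × 1000):
Set phi₀ₐ e^(−kₐZ) = phi₀ᵦ e^(−kᵦZ) ⇒ ln(phi₀ₐ/phi₀ᵦ) = (kₐ − kᵦ)·Z
Z = ln(0.56/0.4) / (0.64 − 0.222) = 0.3365 / 0.418 = 0.805 km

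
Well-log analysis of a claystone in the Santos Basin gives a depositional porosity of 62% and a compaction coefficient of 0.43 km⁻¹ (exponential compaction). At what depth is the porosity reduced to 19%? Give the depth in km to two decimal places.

2.75 km

Invert Athy's law: d = ln(φ₀/φ) / β
d = ln(0.62/0.19) / 0.43 = ln(3.263) / 0.43 = 1.1827 / 0.43 = 2.750 km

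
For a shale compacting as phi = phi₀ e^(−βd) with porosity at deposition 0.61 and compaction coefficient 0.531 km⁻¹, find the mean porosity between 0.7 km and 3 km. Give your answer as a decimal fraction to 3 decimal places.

0.243

⟨phi⟩ = (1/(d₂−d₁)) ∫ phi₀ e^(−βd) dd = phi₀·(e^(−β·d₁) − e^(−β·d₂)) / (β·(d₂−d₁))
e^(−0.531×0.7) = 0.6896; e^(−0.531×3) = 0.2033
⟨phi⟩ = 0.61 × (0.6896 − 0.2033) / (0.531 × 2.3) = 0.61 × 0.3981 = 0.2429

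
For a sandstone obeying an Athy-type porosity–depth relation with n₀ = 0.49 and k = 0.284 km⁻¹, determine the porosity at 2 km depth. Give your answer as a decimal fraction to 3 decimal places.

n = n₀·exp(−k·z) = 0.49 × exp(−0.284 × 2) = 0.49 × exp(−0.568)
  = 0.49 × 0.5667 = 0.2777

0.278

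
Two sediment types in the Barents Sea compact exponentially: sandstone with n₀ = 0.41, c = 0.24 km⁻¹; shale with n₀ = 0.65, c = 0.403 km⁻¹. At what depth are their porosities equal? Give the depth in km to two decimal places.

2.83 km

Set n₀ₐ e^(−cₐZ) = n₀ᵦ e^(−cᵦZ) ⇒ ln(n₀ₐ/n₀ᵦ) = (cₐ − cᵦ)·Z
Z = ln(0.41/0.65) / (0.24 − 0.403) = -0.4608 / -0.163 = 2.827 km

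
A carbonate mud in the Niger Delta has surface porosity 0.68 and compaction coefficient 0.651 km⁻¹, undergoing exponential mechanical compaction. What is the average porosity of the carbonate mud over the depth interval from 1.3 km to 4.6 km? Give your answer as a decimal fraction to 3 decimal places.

⟨φ⟩ = (1/(Z₂−Z₁)) ∫ φ₀ e^(−cZ) dZ = φ₀·(e^(−c·Z₁) − e^(−c·Z₂)) / (c·(Z₂−Z₁))
e^(−0.651×1.3) = 0.4290; e^(−0.651×4.6) = 0.0501
⟨φ⟩ = 0.68 × (0.4290 − 0.0501) / (0.651 × 3.3) = 0.68 × 0.1764 = 0.1199

0.120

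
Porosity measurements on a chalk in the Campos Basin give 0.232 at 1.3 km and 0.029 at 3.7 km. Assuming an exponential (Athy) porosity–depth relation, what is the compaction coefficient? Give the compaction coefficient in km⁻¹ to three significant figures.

0.866 km⁻¹

Athy: phi(z) = phi₀ e^(−βz) ⇒ phi₁/phi₂ = e^{β(z₂−z₁)} ⇒ β = ln(phi₁/phi₂)/(z₂−z₁)
β = ln(0.232/0.029) / (3.7 − 1.3) = ln(8) / 2.4 = 2.0794 / 2.4 = 0.8664 km⁻¹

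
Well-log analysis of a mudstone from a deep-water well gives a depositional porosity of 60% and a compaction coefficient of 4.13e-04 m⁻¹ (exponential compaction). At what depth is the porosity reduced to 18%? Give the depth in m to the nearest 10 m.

Working in km (1 km = 1000 m; β in km⁻¹ = β in m⁻¹ × 1000):
Invert Athy's law: Z = ln(phi₀/phi) / β
Z = ln(0.6/0.18) / 0.413 = ln(3.333) / 0.413 = 1.2040 / 0.413 = 2.915 km

2920 m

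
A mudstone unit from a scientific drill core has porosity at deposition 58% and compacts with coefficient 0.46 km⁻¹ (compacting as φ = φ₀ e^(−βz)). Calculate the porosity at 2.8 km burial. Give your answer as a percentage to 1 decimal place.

16.0%

φ = φ₀·exp(−β·z) = 0.58 × exp(−0.46 × 2.8) = 0.58 × exp(−1.288)
  = 0.58 × 0.2758 = 0.1600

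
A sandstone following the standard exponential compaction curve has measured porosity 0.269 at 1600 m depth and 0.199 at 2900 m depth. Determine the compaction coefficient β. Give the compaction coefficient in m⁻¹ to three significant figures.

Working in km (1 km = 1000 m; β in km⁻¹ = β in m⁻¹ × 1000):
Athy: n(z) = n₀ e^(−βz) ⇒ n₁/n₂ = e^{β(z₂−z₁)} ⇒ β = ln(n₁/n₂)/(z₂−z₁)
β = ln(0.269/0.199) / (2.9 − 1.6) = ln(1.352) / 1.3 = 0.3014 / 1.3 = 0.2319 km⁻¹

0.000232 m⁻¹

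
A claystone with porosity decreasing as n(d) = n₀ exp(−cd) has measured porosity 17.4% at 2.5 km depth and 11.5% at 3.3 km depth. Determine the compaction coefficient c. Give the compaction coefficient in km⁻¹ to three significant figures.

Athy: n(d) = n₀ e^(−cd) ⇒ n₁/n₂ = e^{c(d₂−d₁)} ⇒ c = ln(n₁/n₂)/(d₂−d₁)
c = ln(0.174/0.115) / (3.3 − 2.5) = ln(1.513) / 0.8 = 0.4141 / 0.8 = 0.5177 km⁻¹

0.518 km⁻¹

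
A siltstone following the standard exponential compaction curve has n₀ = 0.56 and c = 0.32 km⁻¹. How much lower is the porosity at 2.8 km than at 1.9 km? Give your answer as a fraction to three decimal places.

n(1.9) = 0.56·e^(−0.32×1.9) = 0.3049
n(2.8) = 0.56·e^(−0.32×2.8) = 0.2286
Δn = 0.3049 − 0.2286 = 0.0763

0.076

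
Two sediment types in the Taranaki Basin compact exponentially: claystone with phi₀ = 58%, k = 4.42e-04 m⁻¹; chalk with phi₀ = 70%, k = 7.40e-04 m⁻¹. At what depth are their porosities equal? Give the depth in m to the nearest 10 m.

Working in km (1 km = 1000 m; k in km⁻¹ = k in m⁻¹ × 1000):
Set phi₀ₐ e^(−kₐd) = phi₀ᵦ e^(−kᵦd) ⇒ ln(phi₀ₐ/phi₀ᵦ) = (kₐ − kᵦ)·d
d = ln(0.58/0.7) / (0.442 − 0.74) = -0.1881 / -0.298 = 0.631 km

630 m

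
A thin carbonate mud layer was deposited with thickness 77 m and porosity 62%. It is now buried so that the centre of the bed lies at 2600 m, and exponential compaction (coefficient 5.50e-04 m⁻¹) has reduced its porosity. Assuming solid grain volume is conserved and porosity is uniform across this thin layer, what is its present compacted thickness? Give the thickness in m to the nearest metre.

Working in km (1 km = 1000 m; c in km⁻¹ = c in m⁻¹ × 1000):
Porosity at 2.6 km: phi = 0.62·exp(−0.55×2.6) = 0.1484
Solid-volume conservation: h(1−phi) = h₀(1−phi₀) ⇒ h = h₀·(1−phi₀)/(1−phi)
h = 0.077 × (1 − 0.62)/(1 − 0.1484) = 0.077 × 0.4462 = 0.0344 km

34 m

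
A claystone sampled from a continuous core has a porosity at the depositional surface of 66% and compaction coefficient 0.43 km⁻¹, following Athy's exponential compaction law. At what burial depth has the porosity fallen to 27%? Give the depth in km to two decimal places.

Invert Athy's law: Z = ln(phi₀/phi) / β
Z = ln(0.66/0.27) / 0.43 = ln(2.444) / 0.43 = 0.8938 / 0.43 = 2.079 km

2.08 km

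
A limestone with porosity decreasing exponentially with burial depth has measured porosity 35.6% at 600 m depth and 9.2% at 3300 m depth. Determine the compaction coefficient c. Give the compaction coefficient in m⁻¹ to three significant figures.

0.000501 m⁻¹

Working in km (1 km = 1000 m; c in km⁻¹ = c in m⁻¹ × 1000):
Athy: phi(Z) = phi₀ e^(−cZ) ⇒ phi₁/phi₂ = e^{c(Z₂−Z₁)} ⇒ c = ln(phi₁/phi₂)/(Z₂−Z₁)
c = ln(0.356/0.092) / (3.3 − 0.6) = ln(3.87) / 2.7 = 1.3531 / 2.7 = 0.5012 km⁻¹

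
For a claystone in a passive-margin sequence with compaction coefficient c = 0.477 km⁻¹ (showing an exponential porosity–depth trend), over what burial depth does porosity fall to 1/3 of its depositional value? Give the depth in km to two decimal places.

n/n₀ = 1/3 ⇒ exp(−c·Z) = 1/3 ⇒ Z = ln(3) / c
Z = 1.0986 / 0.477 = 2.303 km

2.30 km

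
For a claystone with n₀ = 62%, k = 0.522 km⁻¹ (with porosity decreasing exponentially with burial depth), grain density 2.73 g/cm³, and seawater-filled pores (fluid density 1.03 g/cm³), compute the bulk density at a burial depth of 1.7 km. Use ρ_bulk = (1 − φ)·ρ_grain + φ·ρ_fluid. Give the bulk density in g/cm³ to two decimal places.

Porosity at depth: n = 0.62·exp(−0.522×1.7) = 0.62×0.4117 = 0.2553
Bulk density: ρ_b = (1−n)ρ_g + n·ρ_f = 0.7447×2.73 + 0.2553×1.03
       = 2.033 + 0.263 = 2.296 g/cm³

2.30 g/cm³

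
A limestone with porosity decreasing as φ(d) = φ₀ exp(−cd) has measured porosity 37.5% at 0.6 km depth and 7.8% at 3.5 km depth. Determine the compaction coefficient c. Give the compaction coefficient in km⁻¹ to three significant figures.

Athy: φ(d) = φ₀ e^(−cd) ⇒ φ₁/φ₂ = e^{c(d₂−d₁)} ⇒ c = ln(φ₁/φ₂)/(d₂−d₁)
c = ln(0.375/0.078) / (3.5 − 0.6) = ln(4.808) / 2.9 = 1.5702 / 2.9 = 0.5415 km⁻¹

0.541 km⁻¹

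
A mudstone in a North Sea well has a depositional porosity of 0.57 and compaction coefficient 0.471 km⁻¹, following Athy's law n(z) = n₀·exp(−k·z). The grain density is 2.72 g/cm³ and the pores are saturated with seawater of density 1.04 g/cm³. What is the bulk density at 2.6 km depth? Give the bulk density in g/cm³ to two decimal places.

Porosity at depth: n = 0.57·exp(−0.471×2.6) = 0.57×0.2939 = 0.1675
Bulk density: ρ_b = (1−n)ρ_g + n·ρ_f = 0.8325×2.72 + 0.1675×1.04
       = 2.264 + 0.174 = 2.439 g/cm³

2.44 g/cm³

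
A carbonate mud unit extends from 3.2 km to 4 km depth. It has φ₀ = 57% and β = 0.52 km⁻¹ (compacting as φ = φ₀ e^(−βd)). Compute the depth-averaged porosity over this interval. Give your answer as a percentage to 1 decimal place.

8.8%

⟨φ⟩ = (1/(d₂−d₁)) ∫ φ₀ e^(−βd) dd = φ₀·(e^(−β·d₁) − e^(−β·d₂)) / (β·(d₂−d₁))
e^(−0.52×3.2) = 0.1894; e^(−0.52×4) = 0.1249
⟨φ⟩ = 0.57 × (0.1894 − 0.1249) / (0.52 × 0.8) = 0.57 × 0.1549 = 0.0883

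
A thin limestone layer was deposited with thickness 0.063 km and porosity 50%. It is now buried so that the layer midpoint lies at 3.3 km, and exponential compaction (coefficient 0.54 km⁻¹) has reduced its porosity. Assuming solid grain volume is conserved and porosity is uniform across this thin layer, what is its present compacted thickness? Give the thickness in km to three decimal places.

Porosity at 3.3 km: φ = 0.5·exp(−0.54×3.3) = 0.0842
Solid-volume conservation: h(1−φ) = h₀(1−φ₀) ⇒ h = h₀·(1−φ₀)/(1−φ)
h = 0.063 × (1 − 0.5)/(1 − 0.0842) = 0.063 × 0.5459 = 0.0344 km

0.034 km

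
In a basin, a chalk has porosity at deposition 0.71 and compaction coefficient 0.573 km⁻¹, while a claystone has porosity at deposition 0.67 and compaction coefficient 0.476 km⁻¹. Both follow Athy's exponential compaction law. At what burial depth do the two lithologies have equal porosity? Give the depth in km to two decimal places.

Set n₀ₐ e^(−cₐd) = n₀ᵦ e^(−cᵦd) ⇒ ln(n₀ₐ/n₀ᵦ) = (cₐ − cᵦ)·d
d = ln(0.71/0.67) / (0.573 − 0.476) = 0.0580 / 0.097 = 0.598 km

0.60 km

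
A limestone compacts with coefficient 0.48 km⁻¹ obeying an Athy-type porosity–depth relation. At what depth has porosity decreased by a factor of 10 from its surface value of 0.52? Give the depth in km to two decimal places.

4.80 km

n/n₀ = 1/10 ⇒ exp(−c·z) = 1/10 ⇒ z = ln(10) / c
z = 2.3026 / 0.48 = 4.797 km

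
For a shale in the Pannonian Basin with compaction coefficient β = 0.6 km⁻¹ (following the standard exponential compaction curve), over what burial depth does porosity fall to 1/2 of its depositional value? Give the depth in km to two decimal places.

1.16 km

φ/φ₀ = 1/2 ⇒ exp(−β·d) = 1/2 ⇒ d = ln(2) / β
d = 0.6931 / 0.6 = 1.155 km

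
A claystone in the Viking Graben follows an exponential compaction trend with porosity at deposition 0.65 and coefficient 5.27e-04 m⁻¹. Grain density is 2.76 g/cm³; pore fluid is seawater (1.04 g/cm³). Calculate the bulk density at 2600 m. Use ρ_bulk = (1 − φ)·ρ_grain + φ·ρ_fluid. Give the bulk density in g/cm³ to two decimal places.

2.48 g/cm³

Working in km (1 km = 1000 m; β in km⁻¹ = β in m⁻¹ × 1000):
Porosity at depth: φ = 0.65·exp(−0.527×2.6) = 0.65×0.2541 = 0.1651
Bulk density: ρ_b = (1−φ)ρ_g + φ·ρ_f = 0.8349×2.76 + 0.1651×1.04
       = 2.304 + 0.172 = 2.476 g/cm³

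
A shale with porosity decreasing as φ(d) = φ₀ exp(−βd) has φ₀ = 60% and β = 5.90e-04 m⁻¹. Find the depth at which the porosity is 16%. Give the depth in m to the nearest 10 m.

Working in km (1 km = 1000 m; β in km⁻¹ = β in m⁻¹ × 1000):
Invert Athy's law: d = ln(φ₀/φ) / β
d = ln(0.6/0.16) / 0.59 = ln(3.75) / 0.59 = 1.3218 / 0.59 = 2.240 km

2240 m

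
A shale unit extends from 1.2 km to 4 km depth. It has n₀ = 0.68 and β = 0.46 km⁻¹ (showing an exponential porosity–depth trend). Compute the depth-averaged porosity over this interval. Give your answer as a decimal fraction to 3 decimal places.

0.220

⟨n⟩ = (1/(z₂−z₁)) ∫ n₀ e^(−βz) dz = n₀·(e^(−β·z₁) − e^(−β·z₂)) / (β·(z₂−z₁))
e^(−0.46×1.2) = 0.5758; e^(−0.46×4) = 0.1588
⟨n⟩ = 0.68 × (0.5758 − 0.1588) / (0.46 × 2.8) = 0.68 × 0.3237 = 0.2201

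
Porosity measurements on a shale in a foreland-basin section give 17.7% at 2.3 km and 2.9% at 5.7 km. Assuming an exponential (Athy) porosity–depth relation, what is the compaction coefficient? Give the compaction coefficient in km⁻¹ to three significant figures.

Athy: φ(z) = φ₀ e^(−cz) ⇒ φ₁/φ₂ = e^{c(z₂−z₁)} ⇒ c = ln(φ₁/φ₂)/(z₂−z₁)
c = ln(0.177/0.029) / (5.7 − 2.3) = ln(6.103) / 3.4 = 1.8089 / 3.4 = 0.532 km⁻¹

0.532 km⁻¹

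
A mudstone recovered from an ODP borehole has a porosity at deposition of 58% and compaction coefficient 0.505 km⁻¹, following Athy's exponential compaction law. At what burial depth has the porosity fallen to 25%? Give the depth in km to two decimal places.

1.67 km

Invert Athy's law: z = ln(φ₀/φ) / c
z = ln(0.58/0.25) / 0.505 = ln(2.32) / 0.505 = 0.8416 / 0.505 = 1.666 km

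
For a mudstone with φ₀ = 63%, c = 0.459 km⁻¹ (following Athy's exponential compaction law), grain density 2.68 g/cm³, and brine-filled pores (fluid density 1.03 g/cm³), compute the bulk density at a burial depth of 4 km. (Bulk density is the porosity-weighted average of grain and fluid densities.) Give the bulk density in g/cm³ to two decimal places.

2.51 g/cm³

Porosity at depth: φ = 0.63·exp(−0.459×4) = 0.63×0.1595 = 0.1005
Bulk density: ρ_b = (1−φ)ρ_g + φ·ρ_f = 0.8995×2.68 + 0.1005×1.03
       = 2.411 + 0.103 = 2.514 g/cm³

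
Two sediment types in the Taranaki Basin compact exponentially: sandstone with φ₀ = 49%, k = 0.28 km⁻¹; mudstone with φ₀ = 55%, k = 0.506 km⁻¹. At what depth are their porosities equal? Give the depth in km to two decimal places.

Set φ₀ₐ e^(−kₐd) = φ₀ᵦ e^(−kᵦd) ⇒ ln(φ₀ₐ/φ₀ᵦ) = (kₐ − kᵦ)·d
d = ln(0.49/0.55) / (0.28 − 0.506) = -0.1155 / -0.226 = 0.511 km

0.51 km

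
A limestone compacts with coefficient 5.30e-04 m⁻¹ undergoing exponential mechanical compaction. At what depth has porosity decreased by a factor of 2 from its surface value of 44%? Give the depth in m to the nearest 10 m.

1310 m

Working in km (1 km = 1000 m; β in km⁻¹ = β in m⁻¹ × 1000):
φ/φ₀ = 1/2 ⇒ exp(−β·z) = 1/2 ⇒ z = ln(2) / β
z = 0.6931 / 0.53 = 1.308 km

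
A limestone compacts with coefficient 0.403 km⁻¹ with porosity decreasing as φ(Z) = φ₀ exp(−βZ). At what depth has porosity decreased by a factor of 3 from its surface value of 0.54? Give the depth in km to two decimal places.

φ/φ₀ = 1/3 ⇒ exp(−β·Z) = 1/3 ⇒ Z = ln(3) / β
Z = 1.0986 / 0.403 = 2.726 km

2.73 km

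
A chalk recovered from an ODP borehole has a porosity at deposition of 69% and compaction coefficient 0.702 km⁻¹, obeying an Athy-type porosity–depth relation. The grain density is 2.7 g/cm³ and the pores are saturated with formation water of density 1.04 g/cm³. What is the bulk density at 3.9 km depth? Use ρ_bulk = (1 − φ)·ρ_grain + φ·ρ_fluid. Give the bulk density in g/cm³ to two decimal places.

Porosity at depth: φ = 0.69·exp(−0.702×3.9) = 0.69×0.0647 = 0.0447
Bulk density: ρ_b = (1−φ)ρ_g + φ·ρ_f = 0.9553×2.7 + 0.0447×1.04
       = 2.579 + 0.046 = 2.626 g/cm³

2.63 g/cm³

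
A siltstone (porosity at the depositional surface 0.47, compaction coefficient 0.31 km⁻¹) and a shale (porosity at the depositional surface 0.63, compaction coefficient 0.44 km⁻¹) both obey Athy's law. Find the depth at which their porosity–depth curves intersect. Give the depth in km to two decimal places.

Set φ₀ₐ e^(−βₐz) = φ₀ᵦ e^(−βᵦz) ⇒ ln(φ₀ₐ/φ₀ᵦ) = (βₐ − βᵦ)·z
z = ln(0.47/0.63) / (0.31 − 0.44) = -0.2930 / -0.13 = 2.254 km

2.25 km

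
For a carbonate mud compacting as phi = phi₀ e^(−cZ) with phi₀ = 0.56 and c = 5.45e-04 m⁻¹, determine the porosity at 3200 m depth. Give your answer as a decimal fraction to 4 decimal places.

0.0979

Working in km (1 km = 1000 m; c in km⁻¹ = c in m⁻¹ × 1000):
phi = phi₀·exp(−c·Z) = 0.56 × exp(−0.545 × 3.2) = 0.56 × exp(−1.744)
  = 0.56 × 0.1748 = 0.0979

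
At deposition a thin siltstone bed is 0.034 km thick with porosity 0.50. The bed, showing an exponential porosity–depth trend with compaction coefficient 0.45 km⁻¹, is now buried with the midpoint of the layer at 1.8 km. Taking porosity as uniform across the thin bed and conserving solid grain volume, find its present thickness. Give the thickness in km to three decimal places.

0.022 km

Porosity at 1.8 km: φ = 0.5·exp(−0.45×1.8) = 0.2224
Solid-volume conservation: h(1−φ) = h₀(1−φ₀) ⇒ h = h₀·(1−φ₀)/(1−φ)
h = 0.034 × (1 − 0.5)/(1 − 0.2224) = 0.034 × 0.6430 = 0.0219 km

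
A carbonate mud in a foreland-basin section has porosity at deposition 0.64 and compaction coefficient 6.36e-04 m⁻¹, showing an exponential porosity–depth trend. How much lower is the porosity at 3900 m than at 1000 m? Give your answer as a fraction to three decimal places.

Working in km (1 km = 1000 m; k in km⁻¹ = k in m⁻¹ × 1000):
n(1) = 0.64·e^(−0.636×1) = 0.3388
n(3.9) = 0.64·e^(−0.636×3.9) = 0.0536
Δn = 0.3388 − 0.0536 = 0.2852

0.285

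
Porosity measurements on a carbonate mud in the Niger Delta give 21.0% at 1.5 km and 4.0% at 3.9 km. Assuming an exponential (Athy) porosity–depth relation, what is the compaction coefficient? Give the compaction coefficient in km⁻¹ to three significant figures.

Athy: n(Z) = n₀ e^(−kZ) ⇒ n₁/n₂ = e^{k(Z₂−Z₁)} ⇒ k = ln(n₁/n₂)/(Z₂−Z₁)
k = ln(0.21/0.04) / (3.9 − 1.5) = ln(5.25) / 2.4 = 1.6582 / 2.4 = 0.6909 km⁻¹

0.691 km⁻¹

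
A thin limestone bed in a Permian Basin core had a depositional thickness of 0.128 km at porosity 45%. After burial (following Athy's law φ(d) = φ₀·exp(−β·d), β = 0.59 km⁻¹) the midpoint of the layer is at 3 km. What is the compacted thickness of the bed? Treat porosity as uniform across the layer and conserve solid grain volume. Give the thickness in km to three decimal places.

0.076 km

Porosity at 3 km: φ = 0.45·exp(−0.59×3) = 0.0766
Solid-volume conservation: h(1−φ) = h₀(1−φ₀) ⇒ h = h₀·(1−φ₀)/(1−φ)
h = 0.128 × (1 − 0.45)/(1 − 0.0766) = 0.128 × 0.5957 = 0.0762 km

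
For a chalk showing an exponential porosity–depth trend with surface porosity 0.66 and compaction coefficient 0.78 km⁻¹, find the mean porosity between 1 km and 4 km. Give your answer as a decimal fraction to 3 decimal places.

0.117

⟨phi⟩ = (1/(z₂−z₁)) ∫ phi₀ e^(−cz) dz = phi₀·(e^(−c·z₁) − e^(−c·z₂)) / (c·(z₂−z₁))
e^(−0.78×1) = 0.4584; e^(−0.78×4) = 0.0442
⟨phi⟩ = 0.66 × (0.4584 − 0.0442) / (0.78 × 3) = 0.66 × 0.1770 = 0.1168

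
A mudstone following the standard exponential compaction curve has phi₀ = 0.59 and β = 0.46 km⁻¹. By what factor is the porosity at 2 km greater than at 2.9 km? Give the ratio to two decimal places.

1.51

phi(z₁)/phi(z₂) = e^(−β·z₁)/e^(−β·z₂) = e^{β(z₂−z₁)}
= exp(0.46 × 0.9) = exp(0.414) = 1.5129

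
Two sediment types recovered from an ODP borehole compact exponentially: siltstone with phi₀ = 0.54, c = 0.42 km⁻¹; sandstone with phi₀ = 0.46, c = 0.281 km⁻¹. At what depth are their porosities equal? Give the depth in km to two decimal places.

1.15 km

Set phi₀ₐ e^(−cₐZ) = phi₀ᵦ e^(−cᵦZ) ⇒ ln(phi₀ₐ/phi₀ᵦ) = (cₐ − cᵦ)·Z
Z = ln(0.54/0.46) / (0.42 − 0.281) = 0.1603 / 0.139 = 1.154 km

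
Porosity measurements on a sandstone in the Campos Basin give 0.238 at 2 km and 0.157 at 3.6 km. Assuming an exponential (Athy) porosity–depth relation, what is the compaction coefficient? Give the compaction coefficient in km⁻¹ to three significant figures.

0.260 km⁻¹

Athy: φ(Z) = φ₀ e^(−cZ) ⇒ φ₁/φ₂ = e^{c(Z₂−Z₁)} ⇒ c = ln(φ₁/φ₂)/(Z₂−Z₁)
c = ln(0.238/0.157) / (3.6 − 2) = ln(1.516) / 1.6 = 0.4160 / 1.6 = 0.26 km⁻¹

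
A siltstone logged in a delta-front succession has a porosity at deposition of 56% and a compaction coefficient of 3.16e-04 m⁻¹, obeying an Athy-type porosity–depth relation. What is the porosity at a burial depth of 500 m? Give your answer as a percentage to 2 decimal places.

47.82%

Working in km (1 km = 1000 m; β in km⁻¹ = β in m⁻¹ × 1000):
φ = φ₀·exp(−β·z) = 0.56 × exp(−0.316 × 0.5) = 0.56 × exp(−0.158)
  = 0.56 × 0.8538 = 0.4782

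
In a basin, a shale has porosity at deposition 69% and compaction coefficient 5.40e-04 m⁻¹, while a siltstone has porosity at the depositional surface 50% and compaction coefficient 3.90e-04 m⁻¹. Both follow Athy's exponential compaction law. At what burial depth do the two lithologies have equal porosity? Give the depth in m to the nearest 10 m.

Working in km (1 km = 1000 m; k in km⁻¹ = k in m⁻¹ × 1000):
Set n₀ₐ e^(−kₐZ) = n₀ᵦ e^(−kᵦZ) ⇒ ln(n₀ₐ/n₀ᵦ) = (kₐ − kᵦ)·Z
Z = ln(0.69/0.5) / (0.54 − 0.39) = 0.3221 / 0.15 = 2.147 km

2150 m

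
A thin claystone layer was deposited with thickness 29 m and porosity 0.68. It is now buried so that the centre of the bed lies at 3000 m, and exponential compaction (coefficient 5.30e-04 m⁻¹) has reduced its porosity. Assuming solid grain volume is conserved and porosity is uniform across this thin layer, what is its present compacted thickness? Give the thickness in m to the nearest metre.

Working in km (1 km = 1000 m; c in km⁻¹ = c in m⁻¹ × 1000):
Porosity at 3 km: n = 0.68·exp(−0.53×3) = 0.1387
Solid-volume conservation: h(1−n) = h₀(1−n₀) ⇒ h = h₀·(1−n₀)/(1−n)
h = 0.029 × (1 − 0.68)/(1 − 0.1387) = 0.029 × 0.3715 = 0.0108 km

11 m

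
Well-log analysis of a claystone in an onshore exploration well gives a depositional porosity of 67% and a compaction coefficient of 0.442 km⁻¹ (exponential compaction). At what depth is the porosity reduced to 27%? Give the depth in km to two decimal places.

Invert Athy's law: z = ln(n₀/n) / k
z = ln(0.67/0.27) / 0.442 = ln(2.481) / 0.442 = 0.9089 / 0.442 = 2.056 km

2.06 km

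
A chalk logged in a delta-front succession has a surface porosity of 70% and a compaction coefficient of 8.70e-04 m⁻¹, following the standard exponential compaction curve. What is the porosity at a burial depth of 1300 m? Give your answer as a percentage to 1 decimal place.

Working in km (1 km = 1000 m; β in km⁻¹ = β in m⁻¹ × 1000):
n = n₀·exp(−β·Z) = 0.7 × exp(−0.87 × 1.3) = 0.7 × exp(−1.131)
  = 0.7 × 0.3227 = 0.2259

22.6%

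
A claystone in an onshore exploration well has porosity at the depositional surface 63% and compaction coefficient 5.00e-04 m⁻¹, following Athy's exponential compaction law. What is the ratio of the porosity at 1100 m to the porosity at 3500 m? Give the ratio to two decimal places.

3.32

Working in km (1 km = 1000 m; β in km⁻¹ = β in m⁻¹ × 1000):
n(d₁)/n(d₂) = e^(−β·d₁)/e^(−β·d₂) = e^{β(d₂−d₁)}
= exp(0.5 × 2.4) = exp(1.2) = 3.3201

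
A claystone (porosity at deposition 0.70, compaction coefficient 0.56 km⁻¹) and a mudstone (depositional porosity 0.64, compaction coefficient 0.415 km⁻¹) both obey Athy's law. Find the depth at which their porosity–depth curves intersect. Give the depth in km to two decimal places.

0.62 km

Set φ₀ₐ e^(−kₐd) = φ₀ᵦ e^(−kᵦd) ⇒ ln(φ₀ₐ/φ₀ᵦ) = (kₐ − kᵦ)·d
d = ln(0.7/0.64) / (0.56 − 0.415) = 0.0896 / 0.145 = 0.618 km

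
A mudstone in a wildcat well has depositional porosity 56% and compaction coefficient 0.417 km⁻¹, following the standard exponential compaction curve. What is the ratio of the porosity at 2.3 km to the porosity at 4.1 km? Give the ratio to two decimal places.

2.12

phi(d₁)/phi(d₂) = e^(−k·d₁)/e^(−k·d₂) = e^{k(d₂−d₁)}
= exp(0.417 × 1.8) = exp(0.7506) = 2.1183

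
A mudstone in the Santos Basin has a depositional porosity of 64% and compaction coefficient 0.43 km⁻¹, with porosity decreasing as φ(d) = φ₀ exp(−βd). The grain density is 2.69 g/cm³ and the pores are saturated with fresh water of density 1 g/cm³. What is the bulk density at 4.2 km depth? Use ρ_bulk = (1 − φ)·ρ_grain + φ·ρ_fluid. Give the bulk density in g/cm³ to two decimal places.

2.51 g/cm³

Porosity at depth: φ = 0.64·exp(−0.43×4.2) = 0.64×0.1643 = 0.1052
Bulk density: ρ_b = (1−φ)ρ_g + φ·ρ_f = 0.8948×2.69 + 0.1052×1
       = 2.407 + 0.105 = 2.512 g/cm³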